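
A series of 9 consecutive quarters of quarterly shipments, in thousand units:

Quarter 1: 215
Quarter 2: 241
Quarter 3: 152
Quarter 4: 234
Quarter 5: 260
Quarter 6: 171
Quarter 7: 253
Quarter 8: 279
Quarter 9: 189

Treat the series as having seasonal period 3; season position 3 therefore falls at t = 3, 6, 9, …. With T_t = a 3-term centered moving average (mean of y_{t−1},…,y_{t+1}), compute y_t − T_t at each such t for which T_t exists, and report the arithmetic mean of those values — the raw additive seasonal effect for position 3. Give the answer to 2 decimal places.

-57.00

Season position 3 occurs at t = 3, 6 (where T_t is defined).
t=3: T_3 = 209.0000; y_3 − T_3 = 152 − 209.0000 = -57.0000
t=6: T_6 = 228.0000; y_6 − T_6 = 171 − 228.0000 = -57.0000
Mean deviation: (-57.0000 + -57.0000) / 2 = -57.00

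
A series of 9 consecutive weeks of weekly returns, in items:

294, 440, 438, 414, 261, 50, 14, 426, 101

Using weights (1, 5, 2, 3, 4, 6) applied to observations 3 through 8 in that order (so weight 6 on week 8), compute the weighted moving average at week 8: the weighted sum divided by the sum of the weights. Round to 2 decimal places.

Weighted sum: 1·438 + 5·414 + 2·261 + 3·50 + 4·14 + 6·426 = 438 + 2070 + 522 + 150 + 56 + 2556 = 5792
Weight total: 1 + 5 + 2 + 3 + 4 + 6 = 21
WMA = 5792 / 21 = 275.81

275.81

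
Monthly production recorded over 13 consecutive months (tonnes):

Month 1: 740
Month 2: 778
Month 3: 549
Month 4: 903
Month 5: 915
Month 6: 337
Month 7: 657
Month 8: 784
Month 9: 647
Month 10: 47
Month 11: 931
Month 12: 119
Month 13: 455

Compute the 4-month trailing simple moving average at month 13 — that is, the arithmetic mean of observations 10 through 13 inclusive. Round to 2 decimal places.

388.00

Sum of periods 10–13: 47 + 931 + 119 + 455 = 1552
Divide by 4: 1552 / 4 = 388.00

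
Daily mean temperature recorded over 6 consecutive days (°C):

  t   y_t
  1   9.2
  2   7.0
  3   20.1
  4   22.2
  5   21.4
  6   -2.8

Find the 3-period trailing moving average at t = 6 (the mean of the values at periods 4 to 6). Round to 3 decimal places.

Sum of periods 4–6: 22.2 + 21.4 + (-2.8) = 40.8
Divide by 3: 40.8 / 3 = 13.600

13.600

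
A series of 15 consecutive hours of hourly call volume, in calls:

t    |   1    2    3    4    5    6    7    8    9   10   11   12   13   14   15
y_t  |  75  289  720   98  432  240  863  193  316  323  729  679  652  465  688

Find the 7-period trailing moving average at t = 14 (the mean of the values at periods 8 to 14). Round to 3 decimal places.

Sum of periods 8–14: 193 + 316 + 323 + 729 + 679 + 652 + 465 = 3357
Divide by 7: 3357 / 7 = 479.571

479.571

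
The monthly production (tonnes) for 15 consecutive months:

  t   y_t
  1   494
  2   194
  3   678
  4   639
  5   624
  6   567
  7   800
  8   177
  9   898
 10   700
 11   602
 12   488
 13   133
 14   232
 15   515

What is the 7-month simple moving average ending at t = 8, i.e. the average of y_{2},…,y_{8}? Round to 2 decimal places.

Sum of periods 2–8: 194 + 678 + 639 + 624 + 567 + 800 + 177 = 3679
Divide by 7: 3679 / 7 = 525.57

525.57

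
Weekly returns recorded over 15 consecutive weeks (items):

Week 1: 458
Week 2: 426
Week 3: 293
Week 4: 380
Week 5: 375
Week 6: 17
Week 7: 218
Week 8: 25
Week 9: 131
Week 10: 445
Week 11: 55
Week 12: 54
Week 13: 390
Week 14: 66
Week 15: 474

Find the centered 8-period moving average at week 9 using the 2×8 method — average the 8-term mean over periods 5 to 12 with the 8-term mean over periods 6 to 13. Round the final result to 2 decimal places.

165.94

Sum over 5–12: 375 + 17 + 218 + 25 + 131 + 445 + 55 + 54 = 1320
Sum over 6–13: 17 + 218 + 25 + 131 + 445 + 55 + 54 + 390 = 1335
CMA at t=9 = (1320 + 1335) / (2·8) = 2655 / 16 = 165.94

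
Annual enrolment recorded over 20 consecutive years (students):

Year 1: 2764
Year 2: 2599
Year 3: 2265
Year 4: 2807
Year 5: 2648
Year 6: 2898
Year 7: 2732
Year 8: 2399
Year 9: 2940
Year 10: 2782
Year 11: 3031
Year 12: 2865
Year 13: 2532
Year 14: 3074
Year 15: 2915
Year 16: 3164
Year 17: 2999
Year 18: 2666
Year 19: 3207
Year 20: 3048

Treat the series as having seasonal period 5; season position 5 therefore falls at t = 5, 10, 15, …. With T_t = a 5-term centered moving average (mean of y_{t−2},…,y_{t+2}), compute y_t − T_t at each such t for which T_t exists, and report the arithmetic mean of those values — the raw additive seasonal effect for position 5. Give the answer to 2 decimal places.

-21.73

Season position 5 occurs at t = 5, 10, 15 (where T_t is defined).
t=5: T_5 = 2670.0000; y_5 − T_5 = 2648 − 2670.0000 = -22.0000
t=10: T_10 = 2803.4000; y_10 − T_10 = 2782 − 2803.4000 = -21.4000
t=15: T_15 = 2936.8000; y_15 − T_15 = 2915 − 2936.8000 = -21.8000
Mean deviation: (-22.0000 + -21.4000 + -21.8000) / 3 = -21.73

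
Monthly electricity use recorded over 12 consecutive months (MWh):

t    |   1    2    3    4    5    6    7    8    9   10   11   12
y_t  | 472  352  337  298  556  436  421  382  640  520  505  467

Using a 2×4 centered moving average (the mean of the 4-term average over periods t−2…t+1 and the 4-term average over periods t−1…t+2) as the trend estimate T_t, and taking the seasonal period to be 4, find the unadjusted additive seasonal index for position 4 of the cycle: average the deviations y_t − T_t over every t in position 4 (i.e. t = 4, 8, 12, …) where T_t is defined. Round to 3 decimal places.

Season position 4 occurs at t = 4, 8 (where T_t is defined).
t=4: T_4 = 396.25000; y_4 − T_4 = 298 − 396.25000 = -98.25000
t=8: T_8 = 480.25000; y_8 − T_8 = 382 − 480.25000 = -98.25000
Mean deviation: (-98.25000 + -98.25000) / 2 = -98.250

-98.250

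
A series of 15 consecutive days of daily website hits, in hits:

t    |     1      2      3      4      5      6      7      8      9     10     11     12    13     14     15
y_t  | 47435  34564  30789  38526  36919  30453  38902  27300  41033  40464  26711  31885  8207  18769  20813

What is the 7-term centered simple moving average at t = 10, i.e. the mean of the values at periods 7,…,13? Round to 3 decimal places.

30643.143

Sum of periods 7–13: 38902 + 27300 + 41033 + 40464 + 26711 + 31885 + 8207 = 214502
Divide by 7: 214502 / 7 = 30643.143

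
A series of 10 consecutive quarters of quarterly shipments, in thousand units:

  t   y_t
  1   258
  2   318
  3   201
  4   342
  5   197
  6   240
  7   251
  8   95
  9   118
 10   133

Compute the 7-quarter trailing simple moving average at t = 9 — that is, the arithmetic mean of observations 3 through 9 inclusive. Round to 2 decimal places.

Sum of periods 3–9: 201 + 342 + 197 + 240 + 251 + 95 + 118 = 1444
Divide by 7: 1444 / 7 = 206.29

206.29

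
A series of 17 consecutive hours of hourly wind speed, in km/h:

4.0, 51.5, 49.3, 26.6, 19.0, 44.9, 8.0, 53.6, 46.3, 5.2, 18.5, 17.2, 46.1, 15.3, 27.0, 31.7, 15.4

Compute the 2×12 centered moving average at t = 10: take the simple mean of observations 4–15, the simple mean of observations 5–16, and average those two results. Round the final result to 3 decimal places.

27.521

Sum over 4–15: 26.6 + 19.0 + 44.9 + 8.0 + 53.6 + 46.3 + 5.2 + 18.5 + 17.2 + 46.1 + 15.3 + 27.0 = 327.7
Sum over 5–16: 19.0 + 44.9 + 8.0 + 53.6 + 46.3 + 5.2 + 18.5 + 17.2 + 46.1 + 15.3 + 27.0 + 31.7 = 332.8
CMA at t=10 = (327.7 + 332.8) / (2·12) = 660.5 / 24 = 27.521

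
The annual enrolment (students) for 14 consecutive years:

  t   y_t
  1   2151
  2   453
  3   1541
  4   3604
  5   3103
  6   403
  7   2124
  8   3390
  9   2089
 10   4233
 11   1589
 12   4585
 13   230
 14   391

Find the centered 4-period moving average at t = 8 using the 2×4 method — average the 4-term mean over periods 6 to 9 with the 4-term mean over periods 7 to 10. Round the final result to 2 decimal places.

2480.25

Sum over 6–9: 403 + 2124 + 3390 + 2089 = 8006
Sum over 7–10: 2124 + 3390 + 2089 + 4233 = 11836
CMA at t=8 = (8006 + 11836) / (2·4) = 19842 / 8 = 2480.25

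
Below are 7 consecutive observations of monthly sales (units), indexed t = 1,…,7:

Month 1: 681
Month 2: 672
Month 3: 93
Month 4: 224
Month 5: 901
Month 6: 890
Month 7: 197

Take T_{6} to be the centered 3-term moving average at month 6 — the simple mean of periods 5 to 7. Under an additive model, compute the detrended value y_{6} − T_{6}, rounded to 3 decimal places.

Trend T_6 = (901 + 890 + 197) / 3 = 1988/3 = 662.66667
Detrended value: 890 − 662.66667 = 227.333

227.333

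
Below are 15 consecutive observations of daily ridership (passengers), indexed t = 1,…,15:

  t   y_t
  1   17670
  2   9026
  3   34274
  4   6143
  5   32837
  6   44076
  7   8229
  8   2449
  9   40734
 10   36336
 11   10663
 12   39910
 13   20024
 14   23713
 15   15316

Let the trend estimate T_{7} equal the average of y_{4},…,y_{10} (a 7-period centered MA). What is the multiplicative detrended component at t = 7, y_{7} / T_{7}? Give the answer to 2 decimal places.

Trend T_7 = (6143 + 32837 + 44076 + 8229 + 2449 + 40734 + 36336) / 7 = 170804/7 = 24400.5714
Ratio to trend: 8229 / 24400.5714 = 0.34

0.34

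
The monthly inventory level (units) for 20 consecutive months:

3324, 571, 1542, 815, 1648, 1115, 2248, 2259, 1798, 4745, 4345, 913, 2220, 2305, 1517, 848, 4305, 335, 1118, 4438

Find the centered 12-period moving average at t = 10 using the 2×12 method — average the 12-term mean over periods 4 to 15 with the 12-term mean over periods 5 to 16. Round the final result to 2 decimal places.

Sum over 4–15: 815 + 1648 + 1115 + 2248 + 2259 + 1798 + 4745 + 4345 + 913 + 2220 + 2305 + 1517 = 25928
Sum over 5–16: 1648 + 1115 + 2248 + 2259 + 1798 + 4745 + 4345 + 913 + 2220 + 2305 + 1517 + 848 = 25961
CMA at t=10 = (25928 + 25961) / (2·12) = 51889 / 24 = 2162.04

2162.04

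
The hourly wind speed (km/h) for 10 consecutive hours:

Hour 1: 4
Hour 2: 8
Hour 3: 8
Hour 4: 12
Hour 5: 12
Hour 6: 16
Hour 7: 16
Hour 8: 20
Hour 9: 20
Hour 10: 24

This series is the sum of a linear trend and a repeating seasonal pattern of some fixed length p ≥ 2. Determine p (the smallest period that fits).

2

First differences y_{t+1} − y_t: 4, 0, 4, 0, 4, 0, …
The difference pattern repeats every 2 terms and not for any smaller step, so p = 2.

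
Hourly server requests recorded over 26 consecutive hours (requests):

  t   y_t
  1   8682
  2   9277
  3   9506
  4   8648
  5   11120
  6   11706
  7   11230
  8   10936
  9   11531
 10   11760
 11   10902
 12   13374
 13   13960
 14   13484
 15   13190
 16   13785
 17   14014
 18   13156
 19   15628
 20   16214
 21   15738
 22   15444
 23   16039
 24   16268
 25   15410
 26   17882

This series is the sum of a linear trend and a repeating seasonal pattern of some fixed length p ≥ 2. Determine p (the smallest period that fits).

First differences y_{t+1} − y_t: 595, 229, -858, 2472, 586, -476, -294, 595, 229, -858, 2472, 586, -476, -294, 595, 229, …
The difference pattern repeats every 7 terms and not for any smaller step, so p = 7.

7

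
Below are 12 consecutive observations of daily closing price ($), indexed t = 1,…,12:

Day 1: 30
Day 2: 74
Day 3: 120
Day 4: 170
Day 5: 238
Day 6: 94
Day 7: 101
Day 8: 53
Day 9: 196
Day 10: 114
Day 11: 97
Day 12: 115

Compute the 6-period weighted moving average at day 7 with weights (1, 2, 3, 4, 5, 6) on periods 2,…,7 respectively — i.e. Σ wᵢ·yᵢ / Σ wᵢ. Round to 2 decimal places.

135.81

Weighted sum: 1·74 + 2·120 + 3·170 + 4·238 + 5·94 + 6·101 = 74 + 240 + 510 + 952 + 470 + 606 = 2852
Weight total: 1 + 2 + 3 + 4 + 5 + 6 = 21
WMA = 2852 / 21 = 135.81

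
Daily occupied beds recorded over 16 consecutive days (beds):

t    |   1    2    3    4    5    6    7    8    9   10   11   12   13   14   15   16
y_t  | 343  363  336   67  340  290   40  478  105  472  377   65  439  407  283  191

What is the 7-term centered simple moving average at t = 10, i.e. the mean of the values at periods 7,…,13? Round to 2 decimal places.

Sum of periods 7–13: 40 + 478 + 105 + 472 + 377 + 65 + 439 = 1976
Divide by 7: 1976 / 7 = 282.29

282.29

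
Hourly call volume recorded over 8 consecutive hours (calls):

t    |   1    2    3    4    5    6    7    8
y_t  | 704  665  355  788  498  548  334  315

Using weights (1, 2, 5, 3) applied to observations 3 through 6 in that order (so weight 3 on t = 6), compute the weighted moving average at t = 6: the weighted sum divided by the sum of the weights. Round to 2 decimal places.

551.36

Weighted sum: 1·355 + 2·788 + 5·498 + 3·548 = 355 + 1576 + 2490 + 1644 = 6065
Weight total: 1 + 2 + 5 + 3 = 11
WMA = 6065 / 11 = 551.36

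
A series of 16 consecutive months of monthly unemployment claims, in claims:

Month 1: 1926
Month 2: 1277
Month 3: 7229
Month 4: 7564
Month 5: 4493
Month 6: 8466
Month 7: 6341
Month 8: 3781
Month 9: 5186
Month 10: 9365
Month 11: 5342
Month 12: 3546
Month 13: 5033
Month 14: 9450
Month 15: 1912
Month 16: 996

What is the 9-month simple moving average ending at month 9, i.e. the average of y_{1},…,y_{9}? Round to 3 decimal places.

5140.333

Sum of periods 1–9: 1926 + 1277 + 7229 + 7564 + 4493 + 8466 + 6341 + 3781 + 5186 = 46263
Divide by 9: 46263 / 9 = 5140.333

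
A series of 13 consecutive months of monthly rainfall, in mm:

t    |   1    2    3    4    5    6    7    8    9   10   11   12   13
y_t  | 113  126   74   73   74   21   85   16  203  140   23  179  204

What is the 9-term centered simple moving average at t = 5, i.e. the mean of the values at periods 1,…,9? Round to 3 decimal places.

87.222

Sum of periods 1–9: 113 + 126 + 74 + 73 + 74 + 21 + 85 + 16 + 203 = 785
Divide by 9: 785 / 9 = 87.222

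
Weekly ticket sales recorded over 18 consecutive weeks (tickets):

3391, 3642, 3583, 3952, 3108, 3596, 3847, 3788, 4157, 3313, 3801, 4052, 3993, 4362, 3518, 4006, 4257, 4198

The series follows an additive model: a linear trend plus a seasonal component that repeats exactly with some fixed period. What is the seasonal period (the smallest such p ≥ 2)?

5

First differences y_{t+1} − y_t: 251, -59, 369, -844, 488, 251, -59, 369, -844, 488, 251, -59, …
The difference pattern repeats every 5 terms and not for any smaller step, so p = 5.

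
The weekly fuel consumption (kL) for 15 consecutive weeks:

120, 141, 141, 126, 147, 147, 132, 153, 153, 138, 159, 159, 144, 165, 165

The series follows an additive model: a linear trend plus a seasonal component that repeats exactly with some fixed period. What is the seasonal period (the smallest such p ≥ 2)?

3

First differences y_{t+1} − y_t: 21, 0, -15, 21, 0, -15, 21, 0, …
The difference pattern repeats every 3 terms and not for any smaller step, so p = 3.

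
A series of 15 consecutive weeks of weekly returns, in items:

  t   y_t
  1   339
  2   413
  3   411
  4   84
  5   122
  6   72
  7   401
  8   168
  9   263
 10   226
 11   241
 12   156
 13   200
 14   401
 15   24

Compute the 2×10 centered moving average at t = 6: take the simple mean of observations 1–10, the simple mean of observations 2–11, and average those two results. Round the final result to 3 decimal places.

245.000

Sum over 1–10: 339 + 413 + 411 + 84 + 122 + 72 + 401 + 168 + 263 + 226 = 2499
Sum over 2–11: 413 + 411 + 84 + 122 + 72 + 401 + 168 + 263 + 226 + 241 = 2401
CMA at t=6 = (2499 + 2401) / (2·10) = 4900 / 20 = 245.000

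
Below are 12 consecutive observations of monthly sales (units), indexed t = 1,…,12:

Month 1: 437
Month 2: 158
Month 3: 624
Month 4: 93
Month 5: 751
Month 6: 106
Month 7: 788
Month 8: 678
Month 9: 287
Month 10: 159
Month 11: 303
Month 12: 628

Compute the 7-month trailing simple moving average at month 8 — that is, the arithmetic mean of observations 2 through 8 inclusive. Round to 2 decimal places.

456.86

Sum of periods 2–8: 158 + 624 + 93 + 751 + 106 + 788 + 678 = 3198
Divide by 7: 3198 / 7 = 456.86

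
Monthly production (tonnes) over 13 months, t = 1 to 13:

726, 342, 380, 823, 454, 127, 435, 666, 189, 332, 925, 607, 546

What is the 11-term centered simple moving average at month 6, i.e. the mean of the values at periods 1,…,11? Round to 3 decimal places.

Sum of periods 1–11: 726 + 342 + 380 + 823 + 454 + 127 + 435 + 666 + 189 + 332 + 925 = 5399
Divide by 11: 5399 / 11 = 490.818

490.818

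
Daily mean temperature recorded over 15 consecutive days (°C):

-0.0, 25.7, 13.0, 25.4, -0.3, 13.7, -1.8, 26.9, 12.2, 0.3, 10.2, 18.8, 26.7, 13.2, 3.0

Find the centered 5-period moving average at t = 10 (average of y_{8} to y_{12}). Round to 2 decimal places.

Sum of periods 8–12: 26.9 + 12.2 + 0.3 + 10.2 + 18.8 = 68.4
Divide by 5: 68.4 / 5 = 13.68

13.68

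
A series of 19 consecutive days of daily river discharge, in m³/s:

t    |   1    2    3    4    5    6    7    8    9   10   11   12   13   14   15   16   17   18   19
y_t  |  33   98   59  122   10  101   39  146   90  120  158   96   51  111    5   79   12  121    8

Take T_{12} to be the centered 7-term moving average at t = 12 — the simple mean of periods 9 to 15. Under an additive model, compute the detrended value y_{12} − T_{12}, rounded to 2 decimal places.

5.86

Trend T_12 = (90 + 120 + 158 + 96 + 51 + 111 + 5) / 7 = 631/7 = 90.1429
Detrended value: 96 − 90.1429 = 5.86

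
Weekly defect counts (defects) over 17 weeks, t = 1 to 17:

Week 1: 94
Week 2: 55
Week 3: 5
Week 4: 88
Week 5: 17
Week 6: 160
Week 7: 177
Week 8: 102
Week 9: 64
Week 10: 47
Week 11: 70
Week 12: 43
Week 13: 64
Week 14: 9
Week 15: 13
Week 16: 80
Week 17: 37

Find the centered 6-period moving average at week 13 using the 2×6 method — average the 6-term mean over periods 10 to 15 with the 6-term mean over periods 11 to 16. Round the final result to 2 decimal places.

43.75

Sum over 10–15: 47 + 70 + 43 + 64 + 9 + 13 = 246
Sum over 11–16: 70 + 43 + 64 + 9 + 13 + 80 = 279
CMA at t=13 = (246 + 279) / (2·6) = 525 / 12 = 43.75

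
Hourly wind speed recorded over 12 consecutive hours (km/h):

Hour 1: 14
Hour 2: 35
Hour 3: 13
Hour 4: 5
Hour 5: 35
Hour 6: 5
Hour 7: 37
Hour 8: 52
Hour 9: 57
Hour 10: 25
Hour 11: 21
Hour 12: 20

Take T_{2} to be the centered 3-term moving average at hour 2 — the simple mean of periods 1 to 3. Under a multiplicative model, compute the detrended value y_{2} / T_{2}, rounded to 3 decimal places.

1.694

Trend T_2 = (14 + 35 + 13) / 3 = 62/3 = 20.66667
Ratio to trend: 35 / 20.66667 = 1.694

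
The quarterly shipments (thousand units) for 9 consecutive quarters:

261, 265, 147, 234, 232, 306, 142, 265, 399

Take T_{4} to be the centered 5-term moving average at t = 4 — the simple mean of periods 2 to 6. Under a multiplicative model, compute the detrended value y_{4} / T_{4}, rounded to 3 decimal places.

Trend T_4 = (265 + 147 + 234 + 232 + 306) / 5 = 1184/5 = 236.80000
Ratio to trend: 234 / 236.80000 = 0.988

0.988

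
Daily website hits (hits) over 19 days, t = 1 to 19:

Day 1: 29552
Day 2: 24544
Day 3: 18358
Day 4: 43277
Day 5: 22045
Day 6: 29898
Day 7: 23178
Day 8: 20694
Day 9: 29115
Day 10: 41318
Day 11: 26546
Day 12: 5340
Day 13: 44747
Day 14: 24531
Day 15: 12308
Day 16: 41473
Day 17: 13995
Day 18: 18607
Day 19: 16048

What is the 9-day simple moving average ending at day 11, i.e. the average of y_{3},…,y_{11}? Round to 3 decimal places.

28269.889

Sum of periods 3–11: 18358 + 43277 + 22045 + 29898 + 23178 + 20694 + 29115 + 41318 + 26546 = 254429
Divide by 9: 254429 / 9 = 28269.889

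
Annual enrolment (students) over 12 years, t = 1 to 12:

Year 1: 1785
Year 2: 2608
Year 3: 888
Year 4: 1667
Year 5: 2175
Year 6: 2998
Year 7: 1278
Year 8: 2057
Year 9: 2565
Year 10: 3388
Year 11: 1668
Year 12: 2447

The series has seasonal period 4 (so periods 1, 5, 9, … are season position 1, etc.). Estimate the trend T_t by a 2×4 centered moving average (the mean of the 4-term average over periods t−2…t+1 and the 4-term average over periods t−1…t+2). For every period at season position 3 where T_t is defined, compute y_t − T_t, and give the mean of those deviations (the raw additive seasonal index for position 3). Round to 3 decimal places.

Season position 3 occurs at t = 3, 7 (where T_t is defined).
t=3: T_3 = 1785.75000; y_3 − T_3 = 888 − 1785.75000 = -897.75000
t=7: T_7 = 2175.75000; y_7 − T_7 = 1278 − 2175.75000 = -897.75000
Mean deviation: (-897.75000 + -897.75000) / 2 = -897.750

-897.750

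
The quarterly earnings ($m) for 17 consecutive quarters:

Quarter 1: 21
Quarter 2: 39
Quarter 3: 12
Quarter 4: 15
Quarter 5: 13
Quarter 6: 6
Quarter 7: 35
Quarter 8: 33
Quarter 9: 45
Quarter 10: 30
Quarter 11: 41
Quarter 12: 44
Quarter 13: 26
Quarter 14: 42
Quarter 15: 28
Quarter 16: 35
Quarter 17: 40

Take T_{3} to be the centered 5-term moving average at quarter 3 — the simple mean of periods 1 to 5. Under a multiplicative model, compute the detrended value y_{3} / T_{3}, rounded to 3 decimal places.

0.600

Trend T_3 = (21 + 39 + 12 + 15 + 13) / 5 = 100/5 = 20.00000
Ratio to trend: 12 / 20.00000 = 0.600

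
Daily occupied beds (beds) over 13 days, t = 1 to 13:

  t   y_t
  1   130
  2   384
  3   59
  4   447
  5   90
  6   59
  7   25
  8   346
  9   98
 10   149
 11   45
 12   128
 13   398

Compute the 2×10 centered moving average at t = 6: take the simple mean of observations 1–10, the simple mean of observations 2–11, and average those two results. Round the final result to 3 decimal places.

174.450

Sum over 1–10: 130 + 384 + 59 + 447 + 90 + 59 + 25 + 346 + 98 + 149 = 1787
Sum over 2–11: 384 + 59 + 447 + 90 + 59 + 25 + 346 + 98 + 149 + 45 = 1702
CMA at t=6 = (1787 + 1702) / (2·10) = 3489 / 20 = 174.450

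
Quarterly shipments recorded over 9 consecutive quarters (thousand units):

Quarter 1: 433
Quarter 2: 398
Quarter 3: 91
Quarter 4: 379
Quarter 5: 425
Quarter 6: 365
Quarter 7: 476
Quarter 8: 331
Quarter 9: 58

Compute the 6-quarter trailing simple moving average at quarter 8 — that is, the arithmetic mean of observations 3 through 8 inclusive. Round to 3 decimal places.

344.500

Sum of periods 3–8: 91 + 379 + 425 + 365 + 476 + 331 = 2067
Divide by 6: 2067 / 6 = 344.500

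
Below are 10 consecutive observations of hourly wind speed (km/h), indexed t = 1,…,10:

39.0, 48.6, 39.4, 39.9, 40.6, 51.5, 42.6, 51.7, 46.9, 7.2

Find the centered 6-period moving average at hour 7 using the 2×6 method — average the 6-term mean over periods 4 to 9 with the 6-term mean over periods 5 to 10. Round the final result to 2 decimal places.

42.81

Sum over 4–9: 39.9 + 40.6 + 51.5 + 42.6 + 51.7 + 46.9 = 273.2
Sum over 5–10: 40.6 + 51.5 + 42.6 + 51.7 + 46.9 + 7.2 = 240.5
CMA at t=7 = (273.2 + 240.5) / (2·6) = 513.7 / 12 = 42.81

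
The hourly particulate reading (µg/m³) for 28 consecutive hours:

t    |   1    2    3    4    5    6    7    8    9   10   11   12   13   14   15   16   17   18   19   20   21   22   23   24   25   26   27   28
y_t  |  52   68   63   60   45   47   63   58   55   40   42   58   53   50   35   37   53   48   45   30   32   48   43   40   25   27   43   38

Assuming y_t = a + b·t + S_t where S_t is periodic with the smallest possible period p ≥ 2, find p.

5

First differences y_{t+1} − y_t: 16, -5, -3, -15, 2, 16, -5, -3, -15, 2, 16, -5, …
The difference pattern repeats every 5 terms and not for any smaller step, so p = 5.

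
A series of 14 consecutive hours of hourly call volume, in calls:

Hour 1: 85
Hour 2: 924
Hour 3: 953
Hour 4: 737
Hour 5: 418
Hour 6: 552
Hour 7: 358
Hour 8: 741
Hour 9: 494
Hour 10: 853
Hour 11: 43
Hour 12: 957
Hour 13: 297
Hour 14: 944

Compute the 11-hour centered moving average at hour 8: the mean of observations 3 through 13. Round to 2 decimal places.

582.09

Sum of periods 3–13: 953 + 737 + 418 + 552 + 358 + 741 + 494 + 853 + 43 + 957 + 297 = 6403
Divide by 11: 6403 / 11 = 582.09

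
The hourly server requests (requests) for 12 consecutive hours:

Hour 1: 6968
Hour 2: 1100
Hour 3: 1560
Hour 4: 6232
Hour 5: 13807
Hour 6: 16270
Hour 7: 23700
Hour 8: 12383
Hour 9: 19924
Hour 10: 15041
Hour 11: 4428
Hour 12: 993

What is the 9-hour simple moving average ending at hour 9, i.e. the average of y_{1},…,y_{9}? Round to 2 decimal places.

Sum of periods 1–9: 6968 + 1100 + 1560 + 6232 + 13807 + 16270 + 23700 + 12383 + 19924 = 101944
Divide by 9: 101944 / 9 = 11327.11

11327.11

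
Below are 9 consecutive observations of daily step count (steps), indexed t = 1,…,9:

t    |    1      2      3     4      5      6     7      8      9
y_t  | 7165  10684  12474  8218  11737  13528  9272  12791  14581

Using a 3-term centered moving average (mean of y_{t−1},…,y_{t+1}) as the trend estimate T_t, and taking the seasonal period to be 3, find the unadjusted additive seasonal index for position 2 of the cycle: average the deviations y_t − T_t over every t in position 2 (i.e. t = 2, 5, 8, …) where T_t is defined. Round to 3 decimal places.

576.222

Season position 2 occurs at t = 2, 5, 8 (where T_t is defined).
t=2: T_2 = 10107.66667; y_2 − T_2 = 10684 − 10107.66667 = 576.33333
t=5: T_5 = 11161.00000; y_5 − T_5 = 11737 − 11161.00000 = 576.00000
t=8: T_8 = 12214.66667; y_8 − T_8 = 12791 − 12214.66667 = 576.33333
Mean deviation: (576.33333 + 576.00000 + 576.33333) / 3 = 576.222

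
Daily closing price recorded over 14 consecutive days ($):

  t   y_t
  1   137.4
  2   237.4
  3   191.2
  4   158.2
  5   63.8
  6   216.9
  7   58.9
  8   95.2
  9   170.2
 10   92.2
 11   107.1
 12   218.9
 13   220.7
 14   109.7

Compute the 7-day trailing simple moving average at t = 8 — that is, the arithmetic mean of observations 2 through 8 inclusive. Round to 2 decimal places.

Sum of periods 2–8: 237.4 + 191.2 + 158.2 + 63.8 + 216.9 + 58.9 + 95.2 = 1021.6
Divide by 7: 1021.6 / 7 = 145.94

145.94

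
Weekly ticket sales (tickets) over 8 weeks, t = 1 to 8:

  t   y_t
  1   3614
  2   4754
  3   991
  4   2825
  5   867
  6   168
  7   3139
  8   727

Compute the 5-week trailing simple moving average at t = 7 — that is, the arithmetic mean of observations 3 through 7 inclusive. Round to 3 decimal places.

Sum of periods 3–7: 991 + 2825 + 867 + 168 + 3139 = 7990
Divide by 5: 7990 / 5 = 1598.000

1598.000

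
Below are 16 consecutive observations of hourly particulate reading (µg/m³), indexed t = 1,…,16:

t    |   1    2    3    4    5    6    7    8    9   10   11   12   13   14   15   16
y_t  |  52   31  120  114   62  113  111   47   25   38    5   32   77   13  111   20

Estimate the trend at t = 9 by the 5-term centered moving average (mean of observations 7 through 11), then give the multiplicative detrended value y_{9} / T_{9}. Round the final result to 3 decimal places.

Trend T_9 = (111 + 47 + 25 + 38 + 5) / 5 = 226/5 = 45.20000
Ratio to trend: 25 / 45.20000 = 0.553

0.553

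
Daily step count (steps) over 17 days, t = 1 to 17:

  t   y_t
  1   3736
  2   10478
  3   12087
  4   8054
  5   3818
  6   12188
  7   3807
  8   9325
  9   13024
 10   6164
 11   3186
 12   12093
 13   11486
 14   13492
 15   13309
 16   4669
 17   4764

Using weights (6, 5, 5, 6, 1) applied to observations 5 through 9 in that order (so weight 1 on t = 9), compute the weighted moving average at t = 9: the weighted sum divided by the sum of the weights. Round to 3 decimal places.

7472.043

Weighted sum: 6·3818 + 5·12188 + 5·3807 + 6·9325 + 1·13024 = 22908 + 60940 + 19035 + 55950 + 13024 = 171857
Weight total: 6 + 5 + 5 + 6 + 1 = 23
WMA = 171857 / 23 = 7472.043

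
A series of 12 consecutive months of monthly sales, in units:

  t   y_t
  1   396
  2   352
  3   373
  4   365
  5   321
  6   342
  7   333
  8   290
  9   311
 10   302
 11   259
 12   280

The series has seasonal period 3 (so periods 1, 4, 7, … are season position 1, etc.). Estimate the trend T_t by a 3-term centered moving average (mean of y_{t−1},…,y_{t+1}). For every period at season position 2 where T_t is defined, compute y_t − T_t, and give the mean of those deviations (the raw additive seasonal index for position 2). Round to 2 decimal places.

Season position 2 occurs at t = 2, 5, 8, 11 (where T_t is defined).
t=2: T_2 = 373.6667; y_2 − T_2 = 352 − 373.6667 = -21.6667
t=5: T_5 = 342.6667; y_5 − T_5 = 321 − 342.6667 = -21.6667
t=8: T_8 = 311.3333; y_8 − T_8 = 290 − 311.3333 = -21.3333
t=11: T_11 = 280.3333; y_11 − T_11 = 259 − 280.3333 = -21.3333
Mean deviation: (-21.6667 + -21.6667 + -21.3333 + -21.3333) / 4 = -21.50

-21.50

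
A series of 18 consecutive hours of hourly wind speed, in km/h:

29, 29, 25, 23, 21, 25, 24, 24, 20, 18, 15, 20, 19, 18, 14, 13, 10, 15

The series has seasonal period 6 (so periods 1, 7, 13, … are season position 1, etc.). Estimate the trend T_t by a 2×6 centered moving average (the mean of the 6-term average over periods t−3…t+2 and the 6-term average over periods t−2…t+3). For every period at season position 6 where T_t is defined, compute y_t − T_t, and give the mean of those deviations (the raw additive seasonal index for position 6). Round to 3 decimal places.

Season position 6 occurs at t = 6, 12 (where T_t is defined).
t=6: T_6 = 23.25000; y_6 − T_6 = 25 − 23.25000 = 1.75000
t=12: T_12 = 17.83333; y_12 − T_12 = 20 − 17.83333 = 2.16667
Mean deviation: (1.75000 + 2.16667) / 2 = 1.958

1.958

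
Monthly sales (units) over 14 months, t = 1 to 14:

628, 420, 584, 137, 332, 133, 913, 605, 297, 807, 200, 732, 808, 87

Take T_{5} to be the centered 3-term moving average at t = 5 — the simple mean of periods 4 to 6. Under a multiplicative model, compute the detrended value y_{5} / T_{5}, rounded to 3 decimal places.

1.654

Trend T_5 = (137 + 332 + 133) / 3 = 602/3 = 200.66667
Ratio to trend: 332 / 200.66667 = 1.654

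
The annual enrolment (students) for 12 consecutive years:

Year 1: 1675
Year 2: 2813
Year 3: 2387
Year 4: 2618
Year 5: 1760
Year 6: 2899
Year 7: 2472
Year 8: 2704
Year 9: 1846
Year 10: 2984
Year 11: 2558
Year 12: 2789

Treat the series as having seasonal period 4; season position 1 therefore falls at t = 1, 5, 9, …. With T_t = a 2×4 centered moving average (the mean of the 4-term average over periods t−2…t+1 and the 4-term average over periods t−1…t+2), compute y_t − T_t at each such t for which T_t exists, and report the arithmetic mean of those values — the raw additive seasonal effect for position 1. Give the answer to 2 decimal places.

Season position 1 occurs at t = 5, 9 (where T_t is defined).
t=5: T_5 = 2426.6250; y_5 − T_5 = 1760 − 2426.6250 = -666.6250
t=9: T_9 = 2512.2500; y_9 − T_9 = 1846 − 2512.2500 = -666.2500
Mean deviation: (-666.6250 + -666.2500) / 2 = -666.44

-666.44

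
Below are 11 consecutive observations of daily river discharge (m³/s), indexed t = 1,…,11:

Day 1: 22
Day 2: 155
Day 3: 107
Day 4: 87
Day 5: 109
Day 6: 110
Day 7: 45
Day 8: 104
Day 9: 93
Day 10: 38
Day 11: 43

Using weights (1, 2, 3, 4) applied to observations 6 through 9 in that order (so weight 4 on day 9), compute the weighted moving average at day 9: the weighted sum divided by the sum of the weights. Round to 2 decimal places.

Weighted sum: 1·110 + 2·45 + 3·104 + 4·93 = 110 + 90 + 312 + 372 = 884
Weight total: 1 + 2 + 3 + 4 = 10
WMA = 884 / 10 = 88.40

88.40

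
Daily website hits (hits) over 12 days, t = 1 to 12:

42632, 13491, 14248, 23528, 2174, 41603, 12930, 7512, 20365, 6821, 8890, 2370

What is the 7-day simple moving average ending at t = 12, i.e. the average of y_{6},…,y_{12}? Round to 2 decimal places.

14355.86

Sum of periods 6–12: 41603 + 12930 + 7512 + 20365 + 6821 + 8890 + 2370 = 100491
Divide by 7: 100491 / 7 = 14355.86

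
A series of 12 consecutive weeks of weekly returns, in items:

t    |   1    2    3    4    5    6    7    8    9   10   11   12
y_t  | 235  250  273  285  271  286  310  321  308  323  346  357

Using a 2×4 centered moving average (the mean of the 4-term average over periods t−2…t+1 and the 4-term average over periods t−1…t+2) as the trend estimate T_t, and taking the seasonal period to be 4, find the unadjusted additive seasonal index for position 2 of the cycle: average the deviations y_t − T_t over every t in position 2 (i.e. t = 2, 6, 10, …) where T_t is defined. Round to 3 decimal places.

-6.250

Season position 2 occurs at t = 6, 10 (where T_t is defined).
t=6: T_6 = 292.50000; y_6 − T_6 = 286 − 292.50000 = -6.50000
t=10: T_10 = 329.00000; y_10 − T_10 = 323 − 329.00000 = -6.00000
Mean deviation: (-6.50000 + -6.00000) / 2 = -6.250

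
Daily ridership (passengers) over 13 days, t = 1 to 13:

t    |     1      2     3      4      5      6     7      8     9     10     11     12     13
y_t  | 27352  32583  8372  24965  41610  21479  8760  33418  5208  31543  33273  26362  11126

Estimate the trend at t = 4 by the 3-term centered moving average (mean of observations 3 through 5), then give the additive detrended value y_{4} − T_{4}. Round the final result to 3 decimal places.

-17.333

Trend T_4 = (8372 + 24965 + 41610) / 3 = 74947/3 = 24982.33333
Detrended value: 24965 − 24982.33333 = -17.333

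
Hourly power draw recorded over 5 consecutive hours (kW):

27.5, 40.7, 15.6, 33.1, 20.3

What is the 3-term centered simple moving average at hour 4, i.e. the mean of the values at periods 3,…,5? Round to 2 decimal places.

23.00

Sum of periods 3–5: 15.6 + 33.1 + 20.3 = 69.0
Divide by 3: 69.0 / 3 = 23.00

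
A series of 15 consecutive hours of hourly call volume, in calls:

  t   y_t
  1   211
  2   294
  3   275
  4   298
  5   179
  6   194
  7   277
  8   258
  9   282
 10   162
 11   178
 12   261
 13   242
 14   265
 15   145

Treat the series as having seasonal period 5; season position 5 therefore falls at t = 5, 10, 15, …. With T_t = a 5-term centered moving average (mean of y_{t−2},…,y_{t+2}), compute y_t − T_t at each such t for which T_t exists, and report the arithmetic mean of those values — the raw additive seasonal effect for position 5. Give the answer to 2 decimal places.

Season position 5 occurs at t = 5, 10 (where T_t is defined).
t=5: T_5 = 244.6000; y_5 − T_5 = 179 − 244.6000 = -65.6000
t=10: T_10 = 228.2000; y_10 − T_10 = 162 − 228.2000 = -66.2000
Mean deviation: (-65.6000 + -66.2000) / 2 = -65.90

-65.90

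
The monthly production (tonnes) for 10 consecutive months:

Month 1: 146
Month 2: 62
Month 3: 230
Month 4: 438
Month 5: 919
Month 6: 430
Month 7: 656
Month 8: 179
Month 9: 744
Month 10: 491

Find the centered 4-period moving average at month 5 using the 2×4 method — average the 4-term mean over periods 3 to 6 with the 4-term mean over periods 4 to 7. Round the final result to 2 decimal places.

Sum over 3–6: 230 + 438 + 919 + 430 = 2017
Sum over 4–7: 438 + 919 + 430 + 656 = 2443
CMA at t=5 = (2017 + 2443) / (2·4) = 4460 / 8 = 557.50

557.50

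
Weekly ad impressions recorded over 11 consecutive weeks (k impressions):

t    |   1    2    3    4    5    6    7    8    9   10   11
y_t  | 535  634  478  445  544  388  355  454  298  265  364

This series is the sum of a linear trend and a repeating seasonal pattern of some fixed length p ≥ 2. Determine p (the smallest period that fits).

3

First differences y_{t+1} − y_t: 99, -156, -33, 99, -156, -33, 99, -156, …
The difference pattern repeats every 3 terms and not for any smaller step, so p = 3.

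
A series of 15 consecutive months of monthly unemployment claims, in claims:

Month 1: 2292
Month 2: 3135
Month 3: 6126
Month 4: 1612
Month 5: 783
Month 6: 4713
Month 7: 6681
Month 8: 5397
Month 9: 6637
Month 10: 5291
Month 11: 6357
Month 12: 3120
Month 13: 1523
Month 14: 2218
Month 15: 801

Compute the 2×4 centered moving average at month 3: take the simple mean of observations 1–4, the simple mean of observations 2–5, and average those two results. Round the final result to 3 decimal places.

Sum over 1–4: 2292 + 3135 + 6126 + 1612 = 13165
Sum over 2–5: 3135 + 6126 + 1612 + 783 = 11656
CMA at t=3 = (13165 + 11656) / (2·4) = 24821 / 8 = 3102.625

3102.625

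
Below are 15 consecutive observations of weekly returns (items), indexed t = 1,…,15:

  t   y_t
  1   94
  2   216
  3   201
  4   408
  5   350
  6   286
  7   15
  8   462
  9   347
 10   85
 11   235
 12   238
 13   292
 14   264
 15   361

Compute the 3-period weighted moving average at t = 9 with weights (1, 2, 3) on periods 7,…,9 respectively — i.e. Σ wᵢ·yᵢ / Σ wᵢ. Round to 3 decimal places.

Weighted sum: 1·15 + 2·462 + 3·347 = 15 + 924 + 1041 = 1980
Weight total: 1 + 2 + 3 = 6
WMA = 1980 / 6 = 330.000

330.000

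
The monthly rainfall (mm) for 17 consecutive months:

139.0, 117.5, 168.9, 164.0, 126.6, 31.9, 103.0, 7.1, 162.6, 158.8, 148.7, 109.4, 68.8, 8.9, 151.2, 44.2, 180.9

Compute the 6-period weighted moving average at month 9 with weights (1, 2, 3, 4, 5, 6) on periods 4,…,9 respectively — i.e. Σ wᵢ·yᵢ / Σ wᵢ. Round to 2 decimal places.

Weighted sum: 1·164.0 + 2·126.6 + 3·31.9 + 4·103.0 + 5·7.1 + 6·162.6 = 164.0 + 253.2 + 95.7 + 412.0 + 35.5 + 975.6 = 1936.0
Weight total: 1 + 2 + 3 + 4 + 5 + 6 = 21
WMA = 1936.0 / 21 = 92.19

92.19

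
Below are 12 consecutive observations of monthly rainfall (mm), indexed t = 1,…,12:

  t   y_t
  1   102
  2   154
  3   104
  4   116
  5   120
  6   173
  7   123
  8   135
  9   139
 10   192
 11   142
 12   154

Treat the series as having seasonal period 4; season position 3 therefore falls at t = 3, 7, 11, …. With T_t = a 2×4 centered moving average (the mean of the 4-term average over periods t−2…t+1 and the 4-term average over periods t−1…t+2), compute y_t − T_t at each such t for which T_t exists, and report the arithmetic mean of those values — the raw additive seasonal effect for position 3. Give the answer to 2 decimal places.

-17.19

Season position 3 occurs at t = 3, 7 (where T_t is defined).
t=3: T_3 = 121.2500; y_3 − T_3 = 104 − 121.2500 = -17.2500
t=7: T_7 = 140.1250; y_7 − T_7 = 123 − 140.1250 = -17.1250
Mean deviation: (-17.2500 + -17.1250) / 2 = -17.19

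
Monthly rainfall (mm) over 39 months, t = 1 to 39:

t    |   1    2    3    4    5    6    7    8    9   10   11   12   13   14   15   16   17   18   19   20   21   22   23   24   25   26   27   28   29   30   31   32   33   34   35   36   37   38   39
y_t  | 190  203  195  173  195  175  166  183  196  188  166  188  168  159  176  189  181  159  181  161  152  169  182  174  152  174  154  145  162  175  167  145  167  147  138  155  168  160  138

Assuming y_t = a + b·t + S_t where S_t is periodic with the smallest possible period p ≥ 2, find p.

7

First differences y_{t+1} − y_t: 13, -8, -22, 22, -20, -9, 17, 13, -8, -22, 22, -20, -9, 17, 13, -8, …
The difference pattern repeats every 7 terms and not for any smaller step, so p = 7.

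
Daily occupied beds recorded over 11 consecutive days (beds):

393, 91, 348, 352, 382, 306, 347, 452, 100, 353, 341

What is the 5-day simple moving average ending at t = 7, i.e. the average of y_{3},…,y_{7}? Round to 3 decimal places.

Sum of periods 3–7: 348 + 352 + 382 + 306 + 347 = 1735
Divide by 5: 1735 / 5 = 347.000

347.000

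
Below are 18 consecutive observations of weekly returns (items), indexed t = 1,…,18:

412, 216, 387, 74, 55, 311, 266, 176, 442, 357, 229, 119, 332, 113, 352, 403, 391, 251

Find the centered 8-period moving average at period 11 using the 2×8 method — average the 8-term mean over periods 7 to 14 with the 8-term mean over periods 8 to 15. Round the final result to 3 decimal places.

Sum over 7–14: 266 + 176 + 442 + 357 + 229 + 119 + 332 + 113 = 2034
Sum over 8–15: 176 + 442 + 357 + 229 + 119 + 332 + 113 + 352 = 2120
CMA at t=11 = (2034 + 2120) / (2·8) = 4154 / 16 = 259.625

259.625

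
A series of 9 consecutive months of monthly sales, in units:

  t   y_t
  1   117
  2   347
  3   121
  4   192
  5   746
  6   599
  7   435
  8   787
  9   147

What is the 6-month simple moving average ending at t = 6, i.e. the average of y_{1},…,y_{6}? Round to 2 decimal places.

Sum of periods 1–6: 117 + 347 + 121 + 192 + 746 + 599 = 2122
Divide by 6: 2122 / 6 = 353.67

353.67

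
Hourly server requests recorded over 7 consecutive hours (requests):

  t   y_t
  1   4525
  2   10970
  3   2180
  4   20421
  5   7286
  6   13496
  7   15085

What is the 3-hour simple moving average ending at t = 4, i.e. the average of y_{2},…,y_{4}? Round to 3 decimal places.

11190.333

Sum of periods 2–4: 10970 + 2180 + 20421 = 33571
Divide by 3: 33571 / 3 = 11190.333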